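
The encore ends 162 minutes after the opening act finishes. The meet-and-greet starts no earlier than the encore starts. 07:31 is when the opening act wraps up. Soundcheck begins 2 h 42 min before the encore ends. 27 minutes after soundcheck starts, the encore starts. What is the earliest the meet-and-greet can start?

07:58

The encore ends at 07:31 + 162 min = 10:13.
Soundcheck starts at 10:13 − 162 min = 07:31.
The encore starts at 07:31 + 27 min = 07:58.
The meet-and-greet is bounded by the encore, so the earliest it can start is 07:58.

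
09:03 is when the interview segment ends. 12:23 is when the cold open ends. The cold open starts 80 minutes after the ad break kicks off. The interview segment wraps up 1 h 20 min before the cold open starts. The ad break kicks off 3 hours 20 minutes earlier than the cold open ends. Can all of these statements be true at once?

Yes

The ad break starts at 12:23 − 200 min = 09:03.
The cold open starts at 09:03 + 80 min = 10:23.
The interview segment ends at 10:23 − 80 min = 09:03.
That matches the stated 09:03, so the schedule is consistent.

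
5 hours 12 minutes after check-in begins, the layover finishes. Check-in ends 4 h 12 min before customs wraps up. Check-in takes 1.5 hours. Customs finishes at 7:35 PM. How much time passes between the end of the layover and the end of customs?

Check-in ends at 7:35 PM − 252 min = 3:23 PM.
Check-in starts at 3:23 PM − 90 min = 1:53 PM.
The layover ends at 1:53 PM + 312 min = 7:05 PM.
From 7:05 PM to 7:35 PM is half an hour.

half an hour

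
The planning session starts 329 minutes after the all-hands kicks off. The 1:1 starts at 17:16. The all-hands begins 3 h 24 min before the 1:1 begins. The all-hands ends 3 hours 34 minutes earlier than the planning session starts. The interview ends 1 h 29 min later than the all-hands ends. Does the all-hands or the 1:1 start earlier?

the all-hands

The all-hands starts at 17:16 − 204 min = 13:52.
The all-hands starts at 13:52 and the 1:1 starts at 17:16, so the all-hands is first.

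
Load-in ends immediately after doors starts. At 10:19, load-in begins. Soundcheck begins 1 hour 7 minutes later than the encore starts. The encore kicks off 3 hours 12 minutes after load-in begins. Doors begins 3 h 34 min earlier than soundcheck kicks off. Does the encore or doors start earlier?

doors

The encore starts at 10:19 + 192 min = 13:31.
Soundcheck starts at 13:31 + 67 min = 14:38.
Doors starts at 14:38 − 214 min = 11:04.
The encore starts at 13:31 and doors starts at 11:04, so doors is first.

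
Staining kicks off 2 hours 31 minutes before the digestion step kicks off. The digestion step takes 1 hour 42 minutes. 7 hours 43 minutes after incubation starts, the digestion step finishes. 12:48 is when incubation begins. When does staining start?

The digestion step ends at 12:48 + 463 min = 20:31.
The digestion step starts at 20:31 − 102 min = 18:49.
Staining starts at 18:49 − 151 min = 16:18.

16:18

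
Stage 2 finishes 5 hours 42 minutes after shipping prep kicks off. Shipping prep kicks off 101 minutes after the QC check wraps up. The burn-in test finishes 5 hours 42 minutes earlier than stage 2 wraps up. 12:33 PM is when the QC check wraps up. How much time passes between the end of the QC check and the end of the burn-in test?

Shipping prep starts at 12:33 PM + 101 min = 2:14 PM.
Stage 2 ends at 2:14 PM + 342 min = 7:56 PM.
The burn-in test ends at 7:56 PM − 342 min = 2:14 PM.
From 12:33 PM to 2:14 PM is 1 h 41 min.

1 h 41 min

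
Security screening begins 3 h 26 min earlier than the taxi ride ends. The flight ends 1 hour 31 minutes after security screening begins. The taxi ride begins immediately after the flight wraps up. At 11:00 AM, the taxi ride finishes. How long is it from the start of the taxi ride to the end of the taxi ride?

Security screening starts at 11:00 AM − 206 min = 7:34 AM.
The flight ends at 7:34 AM + 91 min = 9:05 AM.
So the taxi ride starts at 9:05 AM.
From 9:05 AM to 11:00 AM is 1 h 55 min.

1 h 55 min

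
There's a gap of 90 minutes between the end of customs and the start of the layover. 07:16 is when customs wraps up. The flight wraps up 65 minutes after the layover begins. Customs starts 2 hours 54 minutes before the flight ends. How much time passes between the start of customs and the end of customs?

19 minutes

The layover starts at 07:16 + 90 min = 08:46.
The flight ends at 08:46 + 65 min = 09:51.
Customs starts at 09:51 − 174 min = 06:57.
From 06:57 to 07:16 is 19 minutes.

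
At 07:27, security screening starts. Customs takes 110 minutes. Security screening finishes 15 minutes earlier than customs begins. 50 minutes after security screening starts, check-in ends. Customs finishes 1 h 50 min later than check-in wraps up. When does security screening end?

Check-in ends at 07:27 + 50 min = 08:17.
Customs ends at 08:17 + 110 min = 10:07.
Customs starts at 10:07 − 110 min = 08:17.
Security screening ends at 08:17 − 15 min = 08:02.

08:02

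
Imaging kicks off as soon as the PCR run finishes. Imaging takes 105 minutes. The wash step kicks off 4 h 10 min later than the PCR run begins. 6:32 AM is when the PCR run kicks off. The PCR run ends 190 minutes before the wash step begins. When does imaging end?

9:17 AM

The wash step starts at 6:32 AM + 250 min = 10:42 AM.
The PCR run ends at 10:42 AM − 190 min = 7:32 AM.
So imaging starts at 7:32 AM.
Imaging ends at 7:32 AM + 105 min = 9:17 AM.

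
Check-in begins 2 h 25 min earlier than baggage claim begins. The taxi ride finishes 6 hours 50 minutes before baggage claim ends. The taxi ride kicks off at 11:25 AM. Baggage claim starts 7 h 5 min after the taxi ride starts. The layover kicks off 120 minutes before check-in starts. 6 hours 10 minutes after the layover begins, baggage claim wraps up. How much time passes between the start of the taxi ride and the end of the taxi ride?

2 hours

Baggage claim starts at 11:25 AM + 425 min = 6:30 PM.
Check-in starts at 6:30 PM − 145 min = 4:05 PM.
The layover starts at 4:05 PM − 120 min = 2:05 PM.
Baggage claim ends at 2:05 PM + 370 min = 8:15 PM.
The taxi ride ends at 8:15 PM − 410 min = 1:25 PM.
From 11:25 AM to 1:25 PM is 2 hours.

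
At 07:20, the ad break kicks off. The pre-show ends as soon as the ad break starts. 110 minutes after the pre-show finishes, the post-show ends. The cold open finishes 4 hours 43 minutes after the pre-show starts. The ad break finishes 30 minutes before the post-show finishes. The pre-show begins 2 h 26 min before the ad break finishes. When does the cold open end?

10:57

The pre-show ends at 07:20.
The post-show ends at 07:20 + 110 min = 09:10.
The ad break ends at 09:10 − 30 min = 08:40.
The pre-show starts at 08:40 − 146 min = 06:14.
The cold open ends at 06:14 + 283 min = 10:57.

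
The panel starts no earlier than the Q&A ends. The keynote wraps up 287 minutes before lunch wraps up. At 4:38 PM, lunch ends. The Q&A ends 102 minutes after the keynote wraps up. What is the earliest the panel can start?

The keynote ends at 4:38 PM − 287 min = 11:51 AM.
The Q&A ends at 11:51 AM + 102 min = 1:33 PM.
The panel is bounded by the Q&A, so the earliest it can start is 1:33 PM.

1:33 PM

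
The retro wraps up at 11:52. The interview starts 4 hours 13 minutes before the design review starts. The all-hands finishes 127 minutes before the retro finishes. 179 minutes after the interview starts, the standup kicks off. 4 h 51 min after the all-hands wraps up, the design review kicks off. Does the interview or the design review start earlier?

the interview

The all-hands ends at 11:52 − 127 min = 09:45.
The design review starts at 09:45 + 291 min = 14:36.
The interview starts at 14:36 − 253 min = 10:23.
The interview starts at 10:23 and the design review starts at 14:36, so the interview is first.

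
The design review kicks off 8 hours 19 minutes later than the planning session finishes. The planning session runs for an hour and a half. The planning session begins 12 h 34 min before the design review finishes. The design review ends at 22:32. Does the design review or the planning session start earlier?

the planning session

The planning session starts at 22:32 − 754 min = 09:58.
The planning session ends at 09:58 + 90 min = 11:28.
The design review starts at 11:28 + 499 min = 19:47.
The design review starts at 19:47 and the planning session starts at 09:58, so the planning session is first.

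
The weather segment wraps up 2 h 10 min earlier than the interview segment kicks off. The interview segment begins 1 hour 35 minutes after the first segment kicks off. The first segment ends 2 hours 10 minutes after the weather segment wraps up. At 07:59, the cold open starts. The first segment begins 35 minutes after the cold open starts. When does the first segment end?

The first segment starts at 07:59 + 35 min = 08:34.
The interview segment starts at 08:34 + 95 min = 10:09.
The weather segment ends at 10:09 − 130 min = 07:59.
The first segment ends at 07:59 + 130 min = 10:09.

10:09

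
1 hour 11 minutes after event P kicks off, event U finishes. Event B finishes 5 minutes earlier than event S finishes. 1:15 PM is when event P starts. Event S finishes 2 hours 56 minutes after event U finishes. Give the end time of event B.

Event U ends at 1:15 PM + 71 min = 2:26 PM.
Event S ends at 2:26 PM + 176 min = 5:22 PM.
Event B ends at 5:22 PM − 5 min = 5:17 PM.

5:17 PM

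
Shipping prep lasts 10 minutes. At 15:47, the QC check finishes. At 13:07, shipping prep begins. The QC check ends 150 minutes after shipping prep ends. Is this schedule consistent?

Shipping prep ends at 13:07 + 10 min = 13:17.
The QC check ends at 13:17 + 150 min = 15:47.
That matches the stated 15:47, so the schedule is consistent.

Yes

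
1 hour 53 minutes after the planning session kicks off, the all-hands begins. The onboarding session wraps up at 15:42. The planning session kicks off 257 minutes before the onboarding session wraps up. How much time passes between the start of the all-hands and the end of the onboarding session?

The planning session starts at 15:42 − 257 min = 11:25.
The all-hands starts at 11:25 + 113 min = 13:18.
From 13:18 to 15:42 is 144 minutes.

144 minutes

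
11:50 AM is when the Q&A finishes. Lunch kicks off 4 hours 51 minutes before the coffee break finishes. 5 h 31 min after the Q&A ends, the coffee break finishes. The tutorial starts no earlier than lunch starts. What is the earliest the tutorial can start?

12:30 PM

The coffee break ends at 11:50 AM + 331 min = 5:21 PM.
Lunch starts at 5:21 PM − 291 min = 12:30 PM.
The tutorial is bounded by lunch, so the earliest it can start is 12:30 PM.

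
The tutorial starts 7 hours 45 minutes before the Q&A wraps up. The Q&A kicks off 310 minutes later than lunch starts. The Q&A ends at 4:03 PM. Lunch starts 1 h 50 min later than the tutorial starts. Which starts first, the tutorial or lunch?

The tutorial starts at 4:03 PM − 465 min = 8:18 AM.
Lunch starts at 8:18 AM + 110 min = 10:08 AM.
The tutorial starts at 8:18 AM and lunch starts at 10:08 AM, so the tutorial is first.

the tutorial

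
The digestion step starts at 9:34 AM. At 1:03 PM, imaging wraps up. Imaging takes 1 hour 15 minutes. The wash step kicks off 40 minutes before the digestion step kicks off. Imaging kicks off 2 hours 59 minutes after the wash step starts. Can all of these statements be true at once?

No

The wash step starts at 9:34 AM − 40 min = 8:54 AM.
Imaging starts at 8:54 AM + 179 min = 11:53 AM.
Imaging ends at 11:53 AM + 75 min = 1:08 PM.
But imaging is also said to end at 1:03 PM — a 5-minute conflict.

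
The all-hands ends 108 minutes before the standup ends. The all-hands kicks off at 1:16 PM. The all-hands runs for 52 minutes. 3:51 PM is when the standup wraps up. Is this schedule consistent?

No

The all-hands ends at 3:51 PM − 108 min = 2:03 PM.
The all-hands starts at 2:03 PM − 52 min = 1:11 PM.
But the all-hands is also said to start at 1:16 PM — a 5-minute conflict.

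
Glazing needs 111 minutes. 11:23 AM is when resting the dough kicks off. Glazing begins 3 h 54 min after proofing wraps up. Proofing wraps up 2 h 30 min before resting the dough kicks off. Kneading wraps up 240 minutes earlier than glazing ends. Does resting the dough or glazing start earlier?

Proofing ends at 11:23 AM − 150 min = 8:53 AM.
Glazing starts at 8:53 AM + 234 min = 12:47 PM.
Resting the dough starts at 11:23 AM and glazing starts at 12:47 PM, so resting the dough is first.

resting the dough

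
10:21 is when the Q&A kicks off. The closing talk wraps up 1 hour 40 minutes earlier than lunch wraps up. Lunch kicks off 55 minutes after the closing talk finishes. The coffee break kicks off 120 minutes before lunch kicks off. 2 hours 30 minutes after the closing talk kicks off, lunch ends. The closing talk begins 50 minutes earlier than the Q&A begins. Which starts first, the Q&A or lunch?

the Q&A

The closing talk starts at 10:21 − 50 min = 09:31.
Lunch ends at 09:31 + 150 min = 12:01.
The closing talk ends at 12:01 − 100 min = 10:21.
Lunch starts at 10:21 + 55 min = 11:16.
The Q&A starts at 10:21 and lunch starts at 11:16, so the Q&A is first.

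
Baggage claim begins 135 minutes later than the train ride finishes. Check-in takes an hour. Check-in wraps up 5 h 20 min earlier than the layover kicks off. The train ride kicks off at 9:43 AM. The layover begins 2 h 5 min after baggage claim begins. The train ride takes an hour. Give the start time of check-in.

8:43 AM

The train ride ends at 9:43 AM + 60 min = 10:43 AM.
Baggage claim starts at 10:43 AM + 135 min = 12:58 PM.
The layover starts at 12:58 PM + 125 min = 3:03 PM.
Check-in ends at 3:03 PM − 320 min = 9:43 AM.
Check-in starts at 9:43 AM − 60 min = 8:43 AM.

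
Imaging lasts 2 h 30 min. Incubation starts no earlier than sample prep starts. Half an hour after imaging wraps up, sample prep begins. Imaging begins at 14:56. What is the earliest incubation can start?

Imaging ends at 14:56 + 150 min = 17:26.
Sample prep starts at 17:26 + 30 min = 17:56.
Incubation is bounded by sample prep, so the earliest it can start is 17:56.

17:56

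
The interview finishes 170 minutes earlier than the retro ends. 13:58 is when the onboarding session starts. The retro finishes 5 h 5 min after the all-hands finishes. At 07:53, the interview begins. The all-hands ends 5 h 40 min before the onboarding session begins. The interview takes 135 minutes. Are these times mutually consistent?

The all-hands ends at 13:58 − 340 min = 08:18.
The retro ends at 08:18 + 305 min = 13:23.
The interview ends at 13:23 − 170 min = 10:33.
The interview starts at 10:33 − 135 min = 08:18.
But the interview is also said to start at 07:53 — a 25-minute conflict.

No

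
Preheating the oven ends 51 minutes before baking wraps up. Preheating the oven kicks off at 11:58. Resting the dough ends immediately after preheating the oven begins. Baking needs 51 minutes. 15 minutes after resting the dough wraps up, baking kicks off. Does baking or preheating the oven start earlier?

preheating the oven

Resting the dough ends at 11:58.
Baking starts at 11:58 + 15 min = 12:13.
Baking starts at 12:13 and preheating the oven starts at 11:58, so preheating the oven is first.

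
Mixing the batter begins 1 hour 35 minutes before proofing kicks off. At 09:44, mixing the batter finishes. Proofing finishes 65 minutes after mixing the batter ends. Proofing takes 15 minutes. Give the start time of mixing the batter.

08:59

Proofing ends at 09:44 + 65 min = 10:49.
Proofing starts at 10:49 − 15 min = 10:34.
Mixing the batter starts at 10:34 − 95 min = 08:59.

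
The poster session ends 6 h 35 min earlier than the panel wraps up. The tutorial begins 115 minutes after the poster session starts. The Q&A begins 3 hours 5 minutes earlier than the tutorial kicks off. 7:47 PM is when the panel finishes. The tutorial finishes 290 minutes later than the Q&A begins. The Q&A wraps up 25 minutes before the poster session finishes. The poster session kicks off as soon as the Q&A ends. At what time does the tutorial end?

4:27 PM

The poster session ends at 7:47 PM − 395 min = 1:12 PM.
The Q&A ends at 1:12 PM − 25 min = 12:47 PM.
So the poster session starts at 12:47 PM.
The tutorial starts at 12:47 PM + 115 min = 2:42 PM.
The Q&A starts at 2:42 PM − 185 min = 11:37 AM.
The tutorial ends at 11:37 AM + 290 min = 4:27 PM.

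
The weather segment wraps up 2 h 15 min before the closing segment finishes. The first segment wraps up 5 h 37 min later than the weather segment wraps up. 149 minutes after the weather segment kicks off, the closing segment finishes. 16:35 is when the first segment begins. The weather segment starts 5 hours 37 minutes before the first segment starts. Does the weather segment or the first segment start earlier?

the weather segment

The weather segment starts at 16:35 − 337 min = 10:58.
The weather segment starts at 10:58 and the first segment starts at 16:35, so the weather segment is first.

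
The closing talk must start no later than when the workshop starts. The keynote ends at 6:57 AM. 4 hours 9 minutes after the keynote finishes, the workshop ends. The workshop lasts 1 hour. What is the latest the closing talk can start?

10:06 AM

The workshop ends at 6:57 AM + 249 min = 11:06 AM.
The workshop starts at 11:06 AM − 60 min = 10:06 AM.
The closing talk is bounded by the workshop, so the latest it can start is 10:06 AM.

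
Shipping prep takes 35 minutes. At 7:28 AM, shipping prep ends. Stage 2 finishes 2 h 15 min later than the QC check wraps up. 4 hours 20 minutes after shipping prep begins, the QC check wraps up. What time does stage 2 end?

Shipping prep starts at 7:28 AM − 35 min = 6:53 AM.
The QC check ends at 6:53 AM + 260 min = 11:13 AM.
Stage 2 ends at 11:13 AM + 135 min = 1:28 PM.

1:28 PM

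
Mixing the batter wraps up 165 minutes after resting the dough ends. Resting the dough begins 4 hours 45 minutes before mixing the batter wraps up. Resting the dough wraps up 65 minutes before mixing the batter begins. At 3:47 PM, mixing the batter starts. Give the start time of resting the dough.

12:42 PM

Resting the dough ends at 3:47 PM − 65 min = 2:42 PM.
Mixing the batter ends at 2:42 PM + 165 min = 5:27 PM.
Resting the dough starts at 5:27 PM − 285 min = 12:42 PM.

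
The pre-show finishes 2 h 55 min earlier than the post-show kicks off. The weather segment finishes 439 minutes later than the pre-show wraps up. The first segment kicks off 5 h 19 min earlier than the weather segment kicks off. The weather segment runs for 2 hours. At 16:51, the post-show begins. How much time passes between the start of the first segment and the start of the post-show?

2 hours 55 minutes

The pre-show ends at 16:51 − 175 min = 13:56.
The weather segment ends at 13:56 + 439 min = 21:15.
The weather segment starts at 21:15 − 120 min = 19:15.
The first segment starts at 19:15 − 319 min = 13:56.
From 13:56 to 16:51 is 2 hours 55 minutes.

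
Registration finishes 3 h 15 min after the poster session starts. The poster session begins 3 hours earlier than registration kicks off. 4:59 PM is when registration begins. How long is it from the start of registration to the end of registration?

The poster session starts at 4:59 PM − 180 min = 1:59 PM.
Registration ends at 1:59 PM + 195 min = 5:14 PM.
From 4:59 PM to 5:14 PM is 15 minutes.

15 minutes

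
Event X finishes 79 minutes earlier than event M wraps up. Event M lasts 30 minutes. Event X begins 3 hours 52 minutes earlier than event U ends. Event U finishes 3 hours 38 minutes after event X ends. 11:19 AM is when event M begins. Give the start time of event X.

Event M ends at 11:19 AM + 30 min = 11:49 AM.
Event X ends at 11:49 AM − 79 min = 10:30 AM.
Event U ends at 10:30 AM + 218 min = 2:08 PM.
Event X starts at 2:08 PM − 232 min = 10:16 AM.

10:16 AM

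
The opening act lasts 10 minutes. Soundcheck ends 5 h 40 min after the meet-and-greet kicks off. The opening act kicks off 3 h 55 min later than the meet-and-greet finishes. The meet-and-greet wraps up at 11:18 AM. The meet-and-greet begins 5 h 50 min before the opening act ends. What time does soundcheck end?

The opening act starts at 11:18 AM + 235 min = 3:13 PM.
The opening act ends at 3:13 PM + 10 min = 3:23 PM.
The meet-and-greet starts at 3:23 PM − 350 min = 9:33 AM.
Soundcheck ends at 9:33 AM + 340 min = 3:13 PM.

3:13 PM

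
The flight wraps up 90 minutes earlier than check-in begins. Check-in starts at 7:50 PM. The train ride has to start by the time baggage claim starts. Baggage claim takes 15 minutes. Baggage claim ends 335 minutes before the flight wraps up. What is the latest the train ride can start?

12:30 PM

The flight ends at 7:50 PM − 90 min = 6:20 PM.
Baggage claim ends at 6:20 PM − 335 min = 12:45 PM.
Baggage claim starts at 12:45 PM − 15 min = 12:30 PM.
The train ride is bounded by baggage claim, so the latest it can start is 12:30 PM.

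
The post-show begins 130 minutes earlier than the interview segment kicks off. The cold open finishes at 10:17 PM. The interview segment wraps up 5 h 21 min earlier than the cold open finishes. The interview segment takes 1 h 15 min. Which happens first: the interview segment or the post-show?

The interview segment ends at 10:17 PM − 321 min = 4:56 PM.
The interview segment starts at 4:56 PM − 75 min = 3:41 PM.
The post-show starts at 3:41 PM − 130 min = 1:31 PM.
The interview segment starts at 3:41 PM and the post-show starts at 1:31 PM, so the post-show is first.

the post-show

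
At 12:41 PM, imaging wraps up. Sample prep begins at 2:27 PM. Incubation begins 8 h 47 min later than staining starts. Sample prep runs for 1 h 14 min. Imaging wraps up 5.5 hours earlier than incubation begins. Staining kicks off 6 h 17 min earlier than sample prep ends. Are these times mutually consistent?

Yes

Sample prep ends at 2:27 PM + 74 min = 3:41 PM.
Staining starts at 3:41 PM − 377 min = 9:24 AM.
Incubation starts at 9:24 AM + 527 min = 6:11 PM.
Imaging ends at 6:11 PM − 330 min = 12:41 PM.
That matches the stated 12:41 PM, so the schedule is consistent.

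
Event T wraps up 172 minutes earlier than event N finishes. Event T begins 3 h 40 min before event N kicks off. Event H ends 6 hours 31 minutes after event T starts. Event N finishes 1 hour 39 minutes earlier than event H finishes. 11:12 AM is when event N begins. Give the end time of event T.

9:32 AM

Event T starts at 11:12 AM − 220 min = 7:32 AM.
Event H ends at 7:32 AM + 391 min = 2:03 PM.
Event N ends at 2:03 PM − 99 min = 12:24 PM.
Event T ends at 12:24 PM − 172 min = 9:32 AM.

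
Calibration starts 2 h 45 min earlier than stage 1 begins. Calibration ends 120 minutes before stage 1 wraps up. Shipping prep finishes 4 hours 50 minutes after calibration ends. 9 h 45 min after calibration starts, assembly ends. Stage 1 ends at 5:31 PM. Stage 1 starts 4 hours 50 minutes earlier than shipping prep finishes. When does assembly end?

10:31 PM

Calibration ends at 5:31 PM − 120 min = 3:31 PM.
Shipping prep ends at 3:31 PM + 290 min = 8:21 PM.
Stage 1 starts at 8:21 PM − 290 min = 3:31 PM.
Calibration starts at 3:31 PM − 165 min = 12:46 PM.
Assembly ends at 12:46 PM + 585 min = 10:31 PM.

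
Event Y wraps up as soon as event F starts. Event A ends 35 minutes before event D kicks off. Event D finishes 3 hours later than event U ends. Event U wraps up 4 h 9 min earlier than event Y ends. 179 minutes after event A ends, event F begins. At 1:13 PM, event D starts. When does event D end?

2:28 PM

Event A ends at 1:13 PM − 35 min = 12:38 PM.
Event F starts at 12:38 PM + 179 min = 3:37 PM.
So event Y ends at 3:37 PM.
Event U ends at 3:37 PM − 249 min = 11:28 AM.
Event D ends at 11:28 AM + 180 min = 2:28 PM.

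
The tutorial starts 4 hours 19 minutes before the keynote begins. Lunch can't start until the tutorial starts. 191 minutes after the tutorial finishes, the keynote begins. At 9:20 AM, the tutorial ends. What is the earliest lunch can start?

The keynote starts at 9:20 AM + 191 min = 12:31 PM.
The tutorial starts at 12:31 PM − 259 min = 8:12 AM.
Lunch is bounded by the tutorial, so the earliest it can start is 8:12 AM.

8:12 AM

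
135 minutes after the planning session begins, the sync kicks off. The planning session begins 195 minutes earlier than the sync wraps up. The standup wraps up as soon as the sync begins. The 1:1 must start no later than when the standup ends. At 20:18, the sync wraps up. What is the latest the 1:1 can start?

The planning session starts at 20:18 − 195 min = 17:03.
The sync starts at 17:03 + 135 min = 19:18.
So the standup ends at 19:18.
The 1:1 is bounded by the standup, so the latest it can start is 19:18.

19:18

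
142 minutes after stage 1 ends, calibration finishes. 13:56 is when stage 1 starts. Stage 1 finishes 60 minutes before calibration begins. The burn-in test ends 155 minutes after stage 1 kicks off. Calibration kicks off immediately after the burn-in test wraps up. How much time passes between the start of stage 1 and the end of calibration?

237 minutes

The burn-in test ends at 13:56 + 155 min = 16:31.
So calibration starts at 16:31.
Stage 1 ends at 16:31 − 60 min = 15:31.
Calibration ends at 15:31 + 142 min = 17:53.
From 13:56 to 17:53 is 237 minutes.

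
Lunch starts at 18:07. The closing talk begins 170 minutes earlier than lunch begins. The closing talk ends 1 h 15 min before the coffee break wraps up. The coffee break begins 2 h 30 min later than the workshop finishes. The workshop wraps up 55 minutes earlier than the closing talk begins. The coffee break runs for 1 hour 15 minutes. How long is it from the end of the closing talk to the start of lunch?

75 minutes

The closing talk starts at 18:07 − 170 min = 15:17.
The workshop ends at 15:17 − 55 min = 14:22.
The coffee break starts at 14:22 + 150 min = 16:52.
The coffee break ends at 16:52 + 75 min = 18:07.
The closing talk ends at 18:07 − 75 min = 16:52.
From 16:52 to 18:07 is 75 minutes.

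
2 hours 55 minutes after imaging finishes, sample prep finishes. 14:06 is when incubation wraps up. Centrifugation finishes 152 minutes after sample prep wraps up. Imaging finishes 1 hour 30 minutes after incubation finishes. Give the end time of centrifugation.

21:03

Imaging ends at 14:06 + 90 min = 15:36.
Sample prep ends at 15:36 + 175 min = 18:31.
Centrifugation ends at 18:31 + 152 min = 21:03.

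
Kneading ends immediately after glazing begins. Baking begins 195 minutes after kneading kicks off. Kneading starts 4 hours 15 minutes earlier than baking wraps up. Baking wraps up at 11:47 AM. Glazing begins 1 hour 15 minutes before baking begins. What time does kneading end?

9:32 AM

Kneading starts at 11:47 AM − 255 min = 7:32 AM.
Baking starts at 7:32 AM + 195 min = 10:47 AM.
Glazing starts at 10:47 AM − 75 min = 9:32 AM.
So kneading ends at 9:32 AM.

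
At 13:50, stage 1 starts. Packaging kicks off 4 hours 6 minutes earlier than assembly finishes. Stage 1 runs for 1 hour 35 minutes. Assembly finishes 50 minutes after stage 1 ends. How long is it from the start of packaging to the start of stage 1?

Stage 1 ends at 13:50 + 95 min = 15:25.
Assembly ends at 15:25 + 50 min = 16:15.
Packaging starts at 16:15 − 246 min = 12:09.
From 12:09 to 13:50 is 1 h 41 min.

1 h 41 min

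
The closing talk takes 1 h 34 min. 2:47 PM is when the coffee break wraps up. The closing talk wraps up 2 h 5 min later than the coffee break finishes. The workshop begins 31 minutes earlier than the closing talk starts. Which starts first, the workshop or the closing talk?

The closing talk ends at 2:47 PM + 125 min = 4:52 PM.
The closing talk starts at 4:52 PM − 94 min = 3:18 PM.
The workshop starts at 3:18 PM − 31 min = 2:47 PM.
The workshop starts at 2:47 PM and the closing talk starts at 3:18 PM, so the workshop is first.

the workshop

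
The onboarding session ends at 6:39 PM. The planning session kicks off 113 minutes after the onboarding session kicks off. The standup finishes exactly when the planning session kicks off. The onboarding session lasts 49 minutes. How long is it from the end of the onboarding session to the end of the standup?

The onboarding session starts at 6:39 PM − 49 min = 5:50 PM.
The planning session starts at 5:50 PM + 113 min = 7:43 PM.
So the standup ends at 7:43 PM.
From 6:39 PM to 7:43 PM is 64 minutes.

64 minutes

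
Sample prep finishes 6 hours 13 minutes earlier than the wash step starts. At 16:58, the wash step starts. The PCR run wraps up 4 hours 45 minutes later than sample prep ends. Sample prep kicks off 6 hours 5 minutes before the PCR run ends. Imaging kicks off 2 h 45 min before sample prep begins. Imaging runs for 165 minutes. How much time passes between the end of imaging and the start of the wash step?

Sample prep ends at 16:58 − 373 min = 10:45.
The PCR run ends at 10:45 + 285 min = 15:30.
Sample prep starts at 15:30 − 365 min = 09:25.
Imaging starts at 09:25 − 165 min = 06:40.
Imaging ends at 06:40 + 165 min = 09:25.
From 09:25 to 16:58 is 7 hours 33 minutes.

7 hours 33 minutes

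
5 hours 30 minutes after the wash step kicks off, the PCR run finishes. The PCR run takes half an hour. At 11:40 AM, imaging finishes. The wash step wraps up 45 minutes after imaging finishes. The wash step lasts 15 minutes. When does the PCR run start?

The wash step ends at 11:40 AM + 45 min = 12:25 PM.
The wash step starts at 12:25 PM − 15 min = 12:10 PM.
The PCR run ends at 12:10 PM + 330 min = 5:40 PM.
The PCR run starts at 5:40 PM − 30 min = 5:10 PM.

5:10 PM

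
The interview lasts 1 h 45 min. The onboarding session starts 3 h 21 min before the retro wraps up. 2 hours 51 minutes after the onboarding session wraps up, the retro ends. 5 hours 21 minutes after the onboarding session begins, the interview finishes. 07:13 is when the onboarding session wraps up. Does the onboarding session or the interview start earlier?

The retro ends at 07:13 + 171 min = 10:04.
The onboarding session starts at 10:04 − 201 min = 06:43.
The interview ends at 06:43 + 321 min = 12:04.
The interview starts at 12:04 − 105 min = 10:19.
The onboarding session starts at 06:43 and the interview starts at 10:19, so the onboarding session is first.

the onboarding session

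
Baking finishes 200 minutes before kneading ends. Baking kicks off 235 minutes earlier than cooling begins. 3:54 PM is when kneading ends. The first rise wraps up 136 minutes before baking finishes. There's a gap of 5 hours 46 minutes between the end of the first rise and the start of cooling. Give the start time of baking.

12:09 PM

Baking ends at 3:54 PM − 200 min = 12:34 PM.
The first rise ends at 12:34 PM − 136 min = 10:18 AM.
Cooling starts at 10:18 AM + 346 min = 4:04 PM.
Baking starts at 4:04 PM − 235 min = 12:09 PM.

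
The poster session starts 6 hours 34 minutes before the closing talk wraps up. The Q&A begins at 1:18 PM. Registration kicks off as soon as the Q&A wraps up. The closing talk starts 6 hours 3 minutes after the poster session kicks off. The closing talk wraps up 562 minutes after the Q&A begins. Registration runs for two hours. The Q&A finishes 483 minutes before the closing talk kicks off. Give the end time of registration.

The closing talk ends at 1:18 PM + 562 min = 10:40 PM.
The poster session starts at 10:40 PM − 394 min = 4:06 PM.
The closing talk starts at 4:06 PM + 363 min = 10:09 PM.
The Q&A ends at 10:09 PM − 483 min = 2:06 PM.
So registration starts at 2:06 PM.
Registration ends at 2:06 PM + 120 min = 4:06 PM.

4:06 PM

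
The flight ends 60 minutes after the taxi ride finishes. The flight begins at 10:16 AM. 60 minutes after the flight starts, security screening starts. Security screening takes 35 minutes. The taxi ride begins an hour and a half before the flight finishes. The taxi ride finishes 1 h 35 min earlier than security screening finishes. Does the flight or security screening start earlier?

Security screening starts at 10:16 AM + 60 min = 11:16 AM.
The flight starts at 10:16 AM and security screening starts at 11:16 AM, so the flight is first.

the flight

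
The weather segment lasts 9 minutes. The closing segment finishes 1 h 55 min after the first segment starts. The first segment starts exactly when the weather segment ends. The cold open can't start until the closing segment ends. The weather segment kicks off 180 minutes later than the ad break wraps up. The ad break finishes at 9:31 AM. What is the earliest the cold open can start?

The weather segment starts at 9:31 AM + 180 min = 12:31 PM.
The weather segment ends at 12:31 PM + 9 min = 12:40 PM.
So the first segment starts at 12:40 PM.
The closing segment ends at 12:40 PM + 115 min = 2:35 PM.
The cold open is bounded by the closing segment, so the earliest it can start is 2:35 PM.

2:35 PM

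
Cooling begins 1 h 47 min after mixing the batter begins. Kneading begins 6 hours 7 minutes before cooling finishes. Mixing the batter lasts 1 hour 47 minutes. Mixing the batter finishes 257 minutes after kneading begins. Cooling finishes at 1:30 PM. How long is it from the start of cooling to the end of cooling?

1 hour 50 minutes

Kneading starts at 1:30 PM − 367 min = 7:23 AM.
Mixing the batter ends at 7:23 AM + 257 min = 11:40 AM.
Mixing the batter starts at 11:40 AM − 107 min = 9:53 AM.
Cooling starts at 9:53 AM + 107 min = 11:40 AM.
From 11:40 AM to 1:30 PM is 1 hour 50 minutes.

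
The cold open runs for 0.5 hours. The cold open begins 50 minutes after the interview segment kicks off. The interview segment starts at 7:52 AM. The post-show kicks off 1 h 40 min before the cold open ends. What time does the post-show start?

The cold open starts at 7:52 AM + 50 min = 8:42 AM.
The cold open ends at 8:42 AM + 30 min = 9:12 AM.
The post-show starts at 9:12 AM − 100 min = 7:32 AM.

7:32 AM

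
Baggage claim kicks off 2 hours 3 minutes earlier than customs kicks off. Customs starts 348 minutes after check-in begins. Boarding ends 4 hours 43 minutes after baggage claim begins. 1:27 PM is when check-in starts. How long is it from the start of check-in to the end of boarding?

8 hours 28 minutes

Customs starts at 1:27 PM + 348 min = 7:15 PM.
Baggage claim starts at 7:15 PM − 123 min = 5:12 PM.
Boarding ends at 5:12 PM + 283 min = 9:55 PM.
From 1:27 PM to 9:55 PM is 8 hours 28 minutes.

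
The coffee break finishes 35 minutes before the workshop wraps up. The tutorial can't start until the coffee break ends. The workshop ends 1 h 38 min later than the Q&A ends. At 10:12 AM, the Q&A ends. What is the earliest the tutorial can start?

The workshop ends at 10:12 AM + 98 min = 11:50 AM.
The coffee break ends at 11:50 AM − 35 min = 11:15 AM.
The tutorial is bounded by the coffee break, so the earliest it can start is 11:15 AM.

11:15 AM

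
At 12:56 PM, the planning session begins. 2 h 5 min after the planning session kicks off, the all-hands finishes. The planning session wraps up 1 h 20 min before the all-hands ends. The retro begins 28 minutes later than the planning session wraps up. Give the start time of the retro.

The all-hands ends at 12:56 PM + 125 min = 3:01 PM.
The planning session ends at 3:01 PM − 80 min = 1:41 PM.
The retro starts at 1:41 PM + 28 min = 2:09 PM.

2:09 PM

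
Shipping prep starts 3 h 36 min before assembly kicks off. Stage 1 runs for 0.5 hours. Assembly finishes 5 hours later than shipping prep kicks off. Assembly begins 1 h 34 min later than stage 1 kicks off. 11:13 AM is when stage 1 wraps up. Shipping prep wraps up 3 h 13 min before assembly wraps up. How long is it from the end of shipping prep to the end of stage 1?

Stage 1 starts at 11:13 AM − 30 min = 10:43 AM.
Assembly starts at 10:43 AM + 94 min = 12:17 PM.
Shipping prep starts at 12:17 PM − 216 min = 8:41 AM.
Assembly ends at 8:41 AM + 300 min = 1:41 PM.
Shipping prep ends at 1:41 PM − 193 min = 10:28 AM.
From 10:28 AM to 11:13 AM is 45 minutes.

45 minutes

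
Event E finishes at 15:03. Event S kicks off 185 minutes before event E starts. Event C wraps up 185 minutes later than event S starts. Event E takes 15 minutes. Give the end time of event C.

14:48

Event E starts at 15:03 − 15 min = 14:48.
Event S starts at 14:48 − 185 min = 11:43.
Event C ends at 11:43 + 185 min = 14:48.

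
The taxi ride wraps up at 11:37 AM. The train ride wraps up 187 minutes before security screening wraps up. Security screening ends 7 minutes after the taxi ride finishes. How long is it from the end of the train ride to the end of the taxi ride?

Security screening ends at 11:37 AM + 7 min = 11:44 AM.
The train ride ends at 11:44 AM − 187 min = 8:37 AM.
From 8:37 AM to 11:37 AM is 180 minutes.

180 minutes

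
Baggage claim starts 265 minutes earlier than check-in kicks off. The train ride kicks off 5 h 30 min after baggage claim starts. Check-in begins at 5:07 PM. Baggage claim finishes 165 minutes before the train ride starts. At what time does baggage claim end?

3:27 PM

Baggage claim starts at 5:07 PM − 265 min = 12:42 PM.
The train ride starts at 12:42 PM + 330 min = 6:12 PM.
Baggage claim ends at 6:12 PM − 165 min = 3:27 PM.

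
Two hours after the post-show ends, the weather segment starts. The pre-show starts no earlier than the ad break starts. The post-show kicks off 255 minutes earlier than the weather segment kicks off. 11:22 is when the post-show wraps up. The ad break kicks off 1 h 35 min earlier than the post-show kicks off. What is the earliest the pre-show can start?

The weather segment starts at 11:22 + 120 min = 13:22.
The post-show starts at 13:22 − 255 min = 09:07.
The ad break starts at 09:07 − 95 min = 07:32.
The pre-show is bounded by the ad break, so the earliest it can start is 07:32.

07:32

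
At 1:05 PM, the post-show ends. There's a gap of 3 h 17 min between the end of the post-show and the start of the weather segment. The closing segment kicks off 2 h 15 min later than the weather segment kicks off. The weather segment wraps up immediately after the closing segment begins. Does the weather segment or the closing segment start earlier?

The weather segment starts at 1:05 PM + 197 min = 4:22 PM.
The closing segment starts at 4:22 PM + 135 min = 6:37 PM.
The weather segment starts at 4:22 PM and the closing segment starts at 6:37 PM, so the weather segment is first.

the weather segment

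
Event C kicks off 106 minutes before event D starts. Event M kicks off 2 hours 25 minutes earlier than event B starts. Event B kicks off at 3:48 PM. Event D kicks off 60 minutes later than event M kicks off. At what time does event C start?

Event M starts at 3:48 PM − 145 min = 1:23 PM.
Event D starts at 1:23 PM + 60 min = 2:23 PM.
Event C starts at 2:23 PM − 106 min = 12:37 PM.

12:37 PM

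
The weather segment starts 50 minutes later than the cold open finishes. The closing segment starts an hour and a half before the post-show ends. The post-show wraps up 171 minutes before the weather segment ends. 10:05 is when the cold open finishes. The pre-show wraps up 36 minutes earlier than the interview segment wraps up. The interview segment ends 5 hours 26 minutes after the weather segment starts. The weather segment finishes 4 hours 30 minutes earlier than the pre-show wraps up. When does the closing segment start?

06:54

The weather segment starts at 10:05 + 50 min = 10:55.
The interview segment ends at 10:55 + 326 min = 16:21.
The pre-show ends at 16:21 − 36 min = 15:45.
The weather segment ends at 15:45 − 270 min = 11:15.
The post-show ends at 11:15 − 171 min = 08:24.
The closing segment starts at 08:24 − 90 min = 06:54.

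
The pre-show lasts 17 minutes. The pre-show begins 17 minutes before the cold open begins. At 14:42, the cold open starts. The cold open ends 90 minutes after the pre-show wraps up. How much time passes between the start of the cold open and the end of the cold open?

The pre-show starts at 14:42 − 17 min = 14:25.
The pre-show ends at 14:25 + 17 min = 14:42.
The cold open ends at 14:42 + 90 min = 16:12.
From 14:42 to 16:12 is 1 hour 30 minutes.

1 hour 30 minutes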